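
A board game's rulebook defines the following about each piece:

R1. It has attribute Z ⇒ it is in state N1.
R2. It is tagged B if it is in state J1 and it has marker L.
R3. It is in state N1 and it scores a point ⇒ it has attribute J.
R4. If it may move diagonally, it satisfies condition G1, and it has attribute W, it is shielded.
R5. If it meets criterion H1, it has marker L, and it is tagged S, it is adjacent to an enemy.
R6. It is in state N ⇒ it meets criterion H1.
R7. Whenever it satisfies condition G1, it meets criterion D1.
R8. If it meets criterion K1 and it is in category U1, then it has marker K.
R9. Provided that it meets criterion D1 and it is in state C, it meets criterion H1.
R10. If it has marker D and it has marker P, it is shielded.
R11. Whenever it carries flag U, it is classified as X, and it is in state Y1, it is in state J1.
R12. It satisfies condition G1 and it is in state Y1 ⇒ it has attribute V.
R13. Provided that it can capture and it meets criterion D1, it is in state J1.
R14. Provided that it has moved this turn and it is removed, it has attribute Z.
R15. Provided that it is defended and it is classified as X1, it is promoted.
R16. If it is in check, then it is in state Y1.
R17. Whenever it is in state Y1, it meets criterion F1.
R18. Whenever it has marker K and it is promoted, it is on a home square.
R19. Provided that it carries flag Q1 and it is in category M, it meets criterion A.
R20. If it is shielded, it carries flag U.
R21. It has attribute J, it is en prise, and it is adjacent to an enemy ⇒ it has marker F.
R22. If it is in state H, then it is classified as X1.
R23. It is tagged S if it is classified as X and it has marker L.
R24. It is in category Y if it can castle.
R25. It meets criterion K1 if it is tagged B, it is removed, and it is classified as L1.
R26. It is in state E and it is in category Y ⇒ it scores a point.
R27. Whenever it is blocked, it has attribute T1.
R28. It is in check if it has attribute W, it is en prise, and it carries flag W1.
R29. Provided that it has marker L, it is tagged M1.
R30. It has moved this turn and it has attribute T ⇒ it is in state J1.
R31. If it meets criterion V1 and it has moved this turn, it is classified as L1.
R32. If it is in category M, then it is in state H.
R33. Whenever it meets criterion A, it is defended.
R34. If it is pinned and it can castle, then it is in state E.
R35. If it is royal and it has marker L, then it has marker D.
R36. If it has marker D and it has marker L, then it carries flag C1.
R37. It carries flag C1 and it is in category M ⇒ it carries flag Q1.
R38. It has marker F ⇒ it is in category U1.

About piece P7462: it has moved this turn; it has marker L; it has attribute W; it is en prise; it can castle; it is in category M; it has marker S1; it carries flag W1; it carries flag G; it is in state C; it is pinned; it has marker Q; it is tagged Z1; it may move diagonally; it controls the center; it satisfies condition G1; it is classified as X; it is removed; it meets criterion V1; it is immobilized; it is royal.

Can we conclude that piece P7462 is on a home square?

By R4 (it may move diagonally, it satisfies condition G1, it has attribute W): it is shielded.
By R7 (it satisfies condition G1): it meets criterion D1.
By R9 (it meets criterion D1, it is in state C): it meets criterion H1.
By R14 (it has moved this turn, it is removed): it has attribute Z.
By R20 (it is shielded): it carries flag U.
By R23 (it is classified as X, it has marker L): it is tagged S.
By R24 (it can castle): it is in category Y.
By R28 (it has attribute W, it is en prise, it carries flag W1): it is in check.
By R31 (it meets criterion V1, it has moved this turn): it is classified as L1.
By R32 (it is in category M): it is in state H.
By R34 (it is pinned, it can castle): it is in state E.
By R35 (it is royal, it has marker L): it has marker D.
By R36 (it has marker D, it has marker L): it carries flag C1.
By R37 (it carries flag C1, it is in category M): it carries flag Q1.
By R1 (it has attribute Z): it is in state N1.
By R5 (it meets criterion H1, it has marker L, it is tagged S): it is adjacent to an enemy.
By R16 (it is in check): it is in state Y1.
By R19 (it carries flag Q1, it is in category M): it meets criterion A.
By R22 (it is in state H): it is classified as X1.
By R26 (it is in state E, it is in category Y): it scores a point.
By R33 (it meets criterion A): it is defended.
By R3 (it is in state N1, it scores a point): it has attribute J.
By R11 (it carries flag U, it is classified as X, it is in state Y1): it is in state J1.
By R15 (it is defended, it is classified as X1): it is promoted.
By R21 (it has attribute J, it is en prise, it is adjacent to an enemy): it has marker F.
By R38 (it has marker F): it is in category U1.
By R2 (it is in state J1, it has marker L): it is tagged B.
By R25 (it is tagged B, it is removed, it is classified as L1): it meets criterion K1.
By R8 (it meets criterion K1, it is in category U1): it has marker K.
By R18 (it has marker K, it is promoted): it is on a home square.

Yes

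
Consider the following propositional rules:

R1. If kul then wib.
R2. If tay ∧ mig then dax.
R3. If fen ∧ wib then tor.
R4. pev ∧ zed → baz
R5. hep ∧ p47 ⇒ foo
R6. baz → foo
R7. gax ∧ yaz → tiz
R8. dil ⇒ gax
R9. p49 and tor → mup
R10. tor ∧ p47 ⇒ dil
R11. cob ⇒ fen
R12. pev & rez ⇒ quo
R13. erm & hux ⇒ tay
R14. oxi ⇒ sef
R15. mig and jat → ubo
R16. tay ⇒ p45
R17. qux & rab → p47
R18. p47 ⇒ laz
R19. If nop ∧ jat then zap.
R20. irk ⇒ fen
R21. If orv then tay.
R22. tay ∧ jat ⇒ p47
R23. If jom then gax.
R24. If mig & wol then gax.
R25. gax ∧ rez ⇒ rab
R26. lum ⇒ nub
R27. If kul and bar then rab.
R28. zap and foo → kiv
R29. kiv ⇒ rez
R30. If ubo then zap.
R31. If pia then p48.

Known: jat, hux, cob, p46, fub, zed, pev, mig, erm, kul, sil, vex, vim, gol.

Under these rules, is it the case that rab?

wib  (by R1: kul)
baz  (by R4: pev, zed)
foo  (by R6: baz)
fen  (by R11: cob)
tay  (by R13: erm, hux)
ubo  (by R15: mig, jat)
p47  (by R22: tay, jat)
zap  (by R30: ubo)
tor  (by R3: fen, wib)
dil  (by R10: tor, p47)
kiv  (by R28: zap, foo)
rez  (by R29: kiv)
gax  (by R8: dil)
rab  (by R25: gax, rez)

Yes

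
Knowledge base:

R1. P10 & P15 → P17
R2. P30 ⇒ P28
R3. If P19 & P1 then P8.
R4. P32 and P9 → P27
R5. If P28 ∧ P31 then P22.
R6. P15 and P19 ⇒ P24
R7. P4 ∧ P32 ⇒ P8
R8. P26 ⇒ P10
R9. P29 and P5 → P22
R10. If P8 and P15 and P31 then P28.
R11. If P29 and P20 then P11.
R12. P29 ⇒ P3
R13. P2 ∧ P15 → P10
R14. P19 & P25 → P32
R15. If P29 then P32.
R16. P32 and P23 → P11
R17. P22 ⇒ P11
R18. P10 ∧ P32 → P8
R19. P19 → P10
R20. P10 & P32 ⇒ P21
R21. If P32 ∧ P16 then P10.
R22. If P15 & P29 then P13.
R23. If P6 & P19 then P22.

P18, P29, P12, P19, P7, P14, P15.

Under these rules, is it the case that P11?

Forward chaining from the given facts derives: P24, P3, P32, P10, P21, P13, P17, P8.
Rules concluding P11: R11 needs P20; R16 needs P23; R17 needs P22 — none of these are established.

No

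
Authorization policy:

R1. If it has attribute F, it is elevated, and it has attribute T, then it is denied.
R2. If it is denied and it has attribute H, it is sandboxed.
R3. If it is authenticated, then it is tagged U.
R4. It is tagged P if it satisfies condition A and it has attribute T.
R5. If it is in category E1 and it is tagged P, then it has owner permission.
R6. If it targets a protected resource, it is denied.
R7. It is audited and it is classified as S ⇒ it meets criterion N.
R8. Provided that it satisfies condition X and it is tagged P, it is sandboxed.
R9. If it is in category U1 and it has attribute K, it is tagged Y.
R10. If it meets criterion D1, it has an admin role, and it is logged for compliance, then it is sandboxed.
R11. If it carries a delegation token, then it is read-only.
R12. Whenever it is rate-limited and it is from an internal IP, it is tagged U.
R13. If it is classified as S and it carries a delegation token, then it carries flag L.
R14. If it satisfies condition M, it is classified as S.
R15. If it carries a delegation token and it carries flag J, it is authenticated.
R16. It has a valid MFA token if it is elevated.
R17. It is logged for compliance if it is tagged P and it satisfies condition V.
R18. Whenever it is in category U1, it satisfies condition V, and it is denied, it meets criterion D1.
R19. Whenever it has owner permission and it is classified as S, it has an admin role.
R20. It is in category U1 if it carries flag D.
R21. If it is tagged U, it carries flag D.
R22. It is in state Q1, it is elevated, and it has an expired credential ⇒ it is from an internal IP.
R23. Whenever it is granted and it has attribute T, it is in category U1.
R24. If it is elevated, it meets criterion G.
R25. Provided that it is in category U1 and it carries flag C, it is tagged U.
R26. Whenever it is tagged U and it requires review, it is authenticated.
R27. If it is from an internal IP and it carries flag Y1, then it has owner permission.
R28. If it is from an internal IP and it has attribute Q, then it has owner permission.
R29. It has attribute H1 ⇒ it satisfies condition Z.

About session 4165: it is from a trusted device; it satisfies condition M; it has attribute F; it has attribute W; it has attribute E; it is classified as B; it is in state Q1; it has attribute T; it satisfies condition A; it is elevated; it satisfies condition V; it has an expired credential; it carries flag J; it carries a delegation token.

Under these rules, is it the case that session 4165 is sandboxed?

No

Forward chaining from the given facts derives: is denied, is tagged P, is read-only, is classified as S, is authenticated, has a valid MFA token, is logged for compliance, is from an internal IP, meets criterion G, is tagged U, carries flag L, carries flag D, is in category U1, meets criterion D1.
Rules concluding "it is sandboxed": R2 needs "it has attribute H"; R8 needs "it satisfies condition X"; R10 needs "it has an admin role" — none of these are established.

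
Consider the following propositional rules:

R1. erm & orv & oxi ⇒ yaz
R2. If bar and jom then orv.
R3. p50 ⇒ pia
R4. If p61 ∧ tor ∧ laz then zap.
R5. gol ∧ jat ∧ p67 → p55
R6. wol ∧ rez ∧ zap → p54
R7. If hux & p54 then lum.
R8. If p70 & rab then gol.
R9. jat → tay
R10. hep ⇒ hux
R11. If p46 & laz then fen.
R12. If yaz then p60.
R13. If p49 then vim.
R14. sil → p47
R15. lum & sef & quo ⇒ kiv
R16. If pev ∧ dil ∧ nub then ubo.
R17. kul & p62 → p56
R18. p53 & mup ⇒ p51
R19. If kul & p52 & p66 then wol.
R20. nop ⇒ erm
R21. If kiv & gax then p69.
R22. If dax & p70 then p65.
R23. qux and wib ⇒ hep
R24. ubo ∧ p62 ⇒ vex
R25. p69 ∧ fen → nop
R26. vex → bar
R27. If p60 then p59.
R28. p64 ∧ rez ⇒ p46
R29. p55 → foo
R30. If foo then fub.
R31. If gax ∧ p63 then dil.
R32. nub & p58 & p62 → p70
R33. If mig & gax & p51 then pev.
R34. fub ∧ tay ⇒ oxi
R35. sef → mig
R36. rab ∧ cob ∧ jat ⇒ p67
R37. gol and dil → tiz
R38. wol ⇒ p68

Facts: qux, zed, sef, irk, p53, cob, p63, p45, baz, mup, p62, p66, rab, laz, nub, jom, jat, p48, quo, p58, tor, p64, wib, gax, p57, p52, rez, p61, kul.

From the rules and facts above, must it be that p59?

zap  (by R4: p61, tor, laz)
tay  (by R9: jat)
p51  (by R18: p53, mup)
wol  (by R19: kul, p52, p66)
hep  (by R23: qux, wib)
p46  (by R28: p64, rez)
dil  (by R31: gax, p63)
p70  (by R32: nub, p58, p62)
mig  (by R35: sef)
p67  (by R36: rab, cob, jat)
p54  (by R6: wol, rez, zap)
gol  (by R8: p70, rab)
hux  (by R10: hep)
fen  (by R11: p46, laz)
pev  (by R33: mig, gax, p51)
p55  (by R5: gol, jat, p67)
lum  (by R7: hux, p54)
kiv  (by R15: lum, sef, quo)
ubo  (by R16: pev, dil, nub)
p69  (by R21: kiv, gax)
vex  (by R24: ubo, p62)
nop  (by R25: p69, fen)
bar  (by R26: vex)
foo  (by R29: p55)
fub  (by R30: foo)
oxi  (by R34: fub, tay)
orv  (by R2: bar, jom)
erm  (by R20: nop)
yaz  (by R1: erm, orv, oxi)
p60  (by R12: yaz)
p59  (by R27: p60)

Yes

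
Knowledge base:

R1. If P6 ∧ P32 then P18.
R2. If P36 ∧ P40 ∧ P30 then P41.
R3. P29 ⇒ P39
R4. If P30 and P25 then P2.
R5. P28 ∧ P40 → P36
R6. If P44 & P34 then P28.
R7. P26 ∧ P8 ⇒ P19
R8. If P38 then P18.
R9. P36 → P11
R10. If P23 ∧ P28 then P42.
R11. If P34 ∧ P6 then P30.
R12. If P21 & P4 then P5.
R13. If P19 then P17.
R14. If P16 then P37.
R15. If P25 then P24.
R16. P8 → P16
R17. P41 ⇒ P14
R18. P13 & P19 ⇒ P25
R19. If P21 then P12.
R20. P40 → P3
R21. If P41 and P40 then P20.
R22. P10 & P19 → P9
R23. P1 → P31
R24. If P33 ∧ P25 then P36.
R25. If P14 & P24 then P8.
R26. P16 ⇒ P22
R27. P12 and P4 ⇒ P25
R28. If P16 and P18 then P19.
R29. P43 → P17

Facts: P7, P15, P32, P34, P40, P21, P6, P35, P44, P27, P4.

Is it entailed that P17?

Yes

P18  (by R1: P6, P32)
P28  (by R6: P44, P34)
P30  (by R11: P34, P6)
P12  (by R19: P21)
P25  (by R27: P12, P4)
P36  (by R5: P28, P40)
P24  (by R15: P25)
P41  (by R2: P36, P40, P30)
P14  (by R17: P41)
P8  (by R25: P14, P24)
P16  (by R16: P8)
P19  (by R28: P16, P18)
P17  (by R13: P19)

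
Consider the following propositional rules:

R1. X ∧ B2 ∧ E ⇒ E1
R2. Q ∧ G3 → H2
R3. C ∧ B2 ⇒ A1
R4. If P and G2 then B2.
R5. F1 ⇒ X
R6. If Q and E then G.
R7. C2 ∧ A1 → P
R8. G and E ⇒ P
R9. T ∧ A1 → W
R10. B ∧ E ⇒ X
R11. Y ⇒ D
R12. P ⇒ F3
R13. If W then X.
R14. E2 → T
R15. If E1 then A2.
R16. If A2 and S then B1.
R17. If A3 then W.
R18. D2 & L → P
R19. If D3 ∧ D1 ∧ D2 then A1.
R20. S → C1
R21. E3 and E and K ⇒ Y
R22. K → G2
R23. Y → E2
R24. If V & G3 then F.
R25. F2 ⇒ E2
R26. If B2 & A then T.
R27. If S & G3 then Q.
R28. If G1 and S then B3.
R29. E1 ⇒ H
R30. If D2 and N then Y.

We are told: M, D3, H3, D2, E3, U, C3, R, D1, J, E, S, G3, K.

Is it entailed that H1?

No

Forward chaining from the given facts derives: A1, C1, Y, G2, E2, Q, H2, G, P, D, F3, T, B2, W, X, E1, A2, B1, H.
No rule has H1 as its conclusion, and it is not among the given facts.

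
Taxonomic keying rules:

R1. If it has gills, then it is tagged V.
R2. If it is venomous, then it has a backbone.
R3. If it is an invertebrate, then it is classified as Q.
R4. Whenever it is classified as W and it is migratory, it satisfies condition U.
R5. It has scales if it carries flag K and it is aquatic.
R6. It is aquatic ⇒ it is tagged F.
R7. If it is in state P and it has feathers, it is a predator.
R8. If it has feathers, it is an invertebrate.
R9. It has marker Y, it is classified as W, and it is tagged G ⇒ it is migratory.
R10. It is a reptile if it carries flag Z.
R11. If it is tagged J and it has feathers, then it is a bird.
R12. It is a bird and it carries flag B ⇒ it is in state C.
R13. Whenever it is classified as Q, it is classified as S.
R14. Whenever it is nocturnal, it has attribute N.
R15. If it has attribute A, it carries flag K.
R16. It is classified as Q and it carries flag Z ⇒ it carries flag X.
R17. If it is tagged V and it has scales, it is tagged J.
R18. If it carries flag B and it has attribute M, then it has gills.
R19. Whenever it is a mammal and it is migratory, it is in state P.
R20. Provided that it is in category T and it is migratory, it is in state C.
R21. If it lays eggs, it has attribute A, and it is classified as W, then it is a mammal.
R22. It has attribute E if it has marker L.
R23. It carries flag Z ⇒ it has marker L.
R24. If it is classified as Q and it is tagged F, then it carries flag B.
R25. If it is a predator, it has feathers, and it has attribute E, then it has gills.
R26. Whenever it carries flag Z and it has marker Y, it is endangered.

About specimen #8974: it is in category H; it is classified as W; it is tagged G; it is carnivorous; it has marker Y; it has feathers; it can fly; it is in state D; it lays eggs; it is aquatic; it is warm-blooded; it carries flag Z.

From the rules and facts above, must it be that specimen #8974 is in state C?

Forward chaining from the given facts derives: is tagged F, is an invertebrate, is migratory, is a reptile, has marker L, is endangered, is classified as Q, satisfies condition U, is classified as S, carries flag X, has attribute E, carries flag B.
Rules concluding "it is in state C": R12 needs "it is a bird"; R20 needs "it is in category T" — none of these are established.

No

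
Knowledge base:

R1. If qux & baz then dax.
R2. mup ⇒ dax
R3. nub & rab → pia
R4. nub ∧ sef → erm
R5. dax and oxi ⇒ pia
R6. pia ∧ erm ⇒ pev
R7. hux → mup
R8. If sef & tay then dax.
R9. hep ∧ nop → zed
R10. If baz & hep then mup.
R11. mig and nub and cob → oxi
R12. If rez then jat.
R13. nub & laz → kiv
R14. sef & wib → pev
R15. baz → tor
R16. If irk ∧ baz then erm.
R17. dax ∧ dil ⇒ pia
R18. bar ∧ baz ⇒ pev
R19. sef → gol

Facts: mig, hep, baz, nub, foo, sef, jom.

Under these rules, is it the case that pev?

No

Forward chaining from the given facts derives: erm, mup, tor, gol, dax.
Rules concluding pev: R6 needs pia; R14 needs wib; R18 needs bar — none of these are established.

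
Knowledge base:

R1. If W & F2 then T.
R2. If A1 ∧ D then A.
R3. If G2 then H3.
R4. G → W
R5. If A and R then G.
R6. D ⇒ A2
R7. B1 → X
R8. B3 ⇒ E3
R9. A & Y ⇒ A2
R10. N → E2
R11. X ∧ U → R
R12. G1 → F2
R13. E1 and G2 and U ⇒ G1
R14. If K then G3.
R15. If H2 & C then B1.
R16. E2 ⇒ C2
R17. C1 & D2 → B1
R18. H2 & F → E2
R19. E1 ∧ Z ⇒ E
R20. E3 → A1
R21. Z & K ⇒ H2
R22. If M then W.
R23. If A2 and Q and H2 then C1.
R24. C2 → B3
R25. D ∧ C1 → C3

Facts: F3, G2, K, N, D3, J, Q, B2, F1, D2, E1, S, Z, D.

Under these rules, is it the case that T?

No

Forward chaining from the given facts derives: H3, A2, E2, G3, C2, E, H2, C1, B3, C3, E3, B1, A1, A, X.
The only rule concluding T is R1, which needs W; that is never established.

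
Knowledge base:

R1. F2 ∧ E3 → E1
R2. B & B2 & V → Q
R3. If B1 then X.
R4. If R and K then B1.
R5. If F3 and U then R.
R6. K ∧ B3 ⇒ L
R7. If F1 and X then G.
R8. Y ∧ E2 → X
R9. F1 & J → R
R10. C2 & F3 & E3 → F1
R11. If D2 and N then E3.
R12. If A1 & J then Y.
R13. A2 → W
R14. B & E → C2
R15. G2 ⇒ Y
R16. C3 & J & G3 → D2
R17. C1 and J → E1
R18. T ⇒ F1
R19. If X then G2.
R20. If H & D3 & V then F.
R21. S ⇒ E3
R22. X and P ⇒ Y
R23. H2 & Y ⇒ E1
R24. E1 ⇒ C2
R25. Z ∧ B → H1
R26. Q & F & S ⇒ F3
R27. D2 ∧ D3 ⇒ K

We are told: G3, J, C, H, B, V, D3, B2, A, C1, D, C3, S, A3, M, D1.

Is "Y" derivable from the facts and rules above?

Q  (by R2: B, B2, V)
D2  (by R16: C3, J, G3)
E1  (by R17: C1, J)
F  (by R20: H, D3, V)
E3  (by R21: S)
C2  (by R24: E1)
F3  (by R26: Q, F, S)
K  (by R27: D2, D3)
F1  (by R10: C2, F3, E3)
R  (by R9: F1, J)
B1  (by R4: R, K)
X  (by R3: B1)
G2  (by R19: X)
Y  (by R15: G2)

Yes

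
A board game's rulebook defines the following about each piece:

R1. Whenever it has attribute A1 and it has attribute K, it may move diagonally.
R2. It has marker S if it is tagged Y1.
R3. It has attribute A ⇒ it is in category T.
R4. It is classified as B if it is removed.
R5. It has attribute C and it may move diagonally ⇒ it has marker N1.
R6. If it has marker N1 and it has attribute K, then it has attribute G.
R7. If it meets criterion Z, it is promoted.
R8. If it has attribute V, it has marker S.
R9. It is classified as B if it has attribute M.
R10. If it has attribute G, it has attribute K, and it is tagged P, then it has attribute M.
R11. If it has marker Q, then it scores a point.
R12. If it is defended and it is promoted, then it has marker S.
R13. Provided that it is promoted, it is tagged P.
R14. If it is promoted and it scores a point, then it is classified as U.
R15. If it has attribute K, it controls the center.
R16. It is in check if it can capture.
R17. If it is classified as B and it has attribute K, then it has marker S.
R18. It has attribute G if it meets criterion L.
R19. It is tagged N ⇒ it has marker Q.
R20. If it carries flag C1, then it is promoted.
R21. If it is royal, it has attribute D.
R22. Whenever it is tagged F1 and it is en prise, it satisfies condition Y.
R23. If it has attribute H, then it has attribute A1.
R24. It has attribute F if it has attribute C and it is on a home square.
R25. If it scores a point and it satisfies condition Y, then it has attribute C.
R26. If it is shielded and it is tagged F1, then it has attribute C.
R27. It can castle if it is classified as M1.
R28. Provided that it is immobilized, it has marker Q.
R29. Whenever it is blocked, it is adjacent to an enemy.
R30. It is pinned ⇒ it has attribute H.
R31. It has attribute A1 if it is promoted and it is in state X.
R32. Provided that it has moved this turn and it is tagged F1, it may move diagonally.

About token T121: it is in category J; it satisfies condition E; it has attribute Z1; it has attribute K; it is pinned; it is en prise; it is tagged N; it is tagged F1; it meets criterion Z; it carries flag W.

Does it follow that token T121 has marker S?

By R7 (it meets criterion Z): it is promoted.
By R13 (it is promoted): it is tagged P.
By R19 (it is tagged N): it has marker Q.
By R22 (it is tagged F1, it is en prise): it satisfies condition Y.
By R30 (it is pinned): it has attribute H.
By R11 (it has marker Q): it scores a point.
By R23 (it has attribute H): it has attribute A1.
By R25 (it scores a point, it satisfies condition Y): it has attribute C.
By R1 (it has attribute A1, it has attribute K): it may move diagonally.
By R5 (it has attribute C, it may move diagonally): it has marker N1.
By R6 (it has marker N1, it has attribute K): it has attribute G.
By R10 (it has attribute G, it has attribute K, it is tagged P): it has attribute M.
By R9 (it has attribute M): it is classified as B.
By R17 (it is classified as B, it has attribute K): it has marker S.

Yes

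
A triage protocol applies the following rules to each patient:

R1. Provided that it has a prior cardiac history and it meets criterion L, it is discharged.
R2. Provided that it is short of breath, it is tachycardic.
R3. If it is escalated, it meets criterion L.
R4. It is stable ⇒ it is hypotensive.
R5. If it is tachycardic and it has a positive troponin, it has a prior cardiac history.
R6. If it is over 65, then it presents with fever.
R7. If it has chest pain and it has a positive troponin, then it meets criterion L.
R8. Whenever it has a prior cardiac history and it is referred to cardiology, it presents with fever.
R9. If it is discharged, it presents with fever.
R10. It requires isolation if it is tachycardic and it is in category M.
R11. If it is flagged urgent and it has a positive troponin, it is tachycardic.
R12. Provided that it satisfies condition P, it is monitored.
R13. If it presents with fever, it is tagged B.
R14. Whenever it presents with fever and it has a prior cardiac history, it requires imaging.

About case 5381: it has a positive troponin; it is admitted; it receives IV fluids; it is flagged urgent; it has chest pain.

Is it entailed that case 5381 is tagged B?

By R7 (it has chest pain, it has a positive troponin): it meets criterion L.
By R11 (it is flagged urgent, it has a positive troponin): it is tachycardic.
By R5 (it is tachycardic, it has a positive troponin): it has a prior cardiac history.
By R1 (it has a prior cardiac history, it meets criterion L): it is discharged.
By R9 (it is discharged): it presents with fever.
By R13 (it presents with fever): it is tagged B.

Yes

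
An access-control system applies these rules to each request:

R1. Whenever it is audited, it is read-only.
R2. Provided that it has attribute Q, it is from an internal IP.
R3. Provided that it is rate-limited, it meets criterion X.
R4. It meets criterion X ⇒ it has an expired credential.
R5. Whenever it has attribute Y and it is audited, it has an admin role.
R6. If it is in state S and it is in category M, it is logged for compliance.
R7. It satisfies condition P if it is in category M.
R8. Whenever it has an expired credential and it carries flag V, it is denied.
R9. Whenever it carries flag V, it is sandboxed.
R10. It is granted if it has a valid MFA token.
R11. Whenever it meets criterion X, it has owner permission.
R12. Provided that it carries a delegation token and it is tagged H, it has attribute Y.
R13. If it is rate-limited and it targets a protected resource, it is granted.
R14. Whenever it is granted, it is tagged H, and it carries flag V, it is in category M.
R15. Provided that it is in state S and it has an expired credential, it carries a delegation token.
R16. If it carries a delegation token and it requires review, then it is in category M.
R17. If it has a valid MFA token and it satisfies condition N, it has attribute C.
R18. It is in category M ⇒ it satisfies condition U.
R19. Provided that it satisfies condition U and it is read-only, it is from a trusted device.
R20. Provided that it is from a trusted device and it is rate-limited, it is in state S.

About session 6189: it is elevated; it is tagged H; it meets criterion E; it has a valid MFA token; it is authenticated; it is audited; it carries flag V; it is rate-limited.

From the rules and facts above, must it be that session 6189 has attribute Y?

Yes

By R1 (it is audited): it is read-only.
By R3 (it is rate-limited): it meets criterion X.
By R4 (it meets criterion X): it has an expired credential.
By R10 (it has a valid MFA token): it is granted.
By R14 (it is granted, it is tagged H, it carries flag V): it is in category M.
By R18 (it is in category M): it satisfies condition U.
By R19 (it satisfies condition U, it is read-only): it is from a trusted device.
By R20 (it is from a trusted device, it is rate-limited): it is in state S.
By R15 (it is in state S, it has an expired credential): it carries a delegation token.
By R12 (it carries a delegation token, it is tagged H): it has attribute Y.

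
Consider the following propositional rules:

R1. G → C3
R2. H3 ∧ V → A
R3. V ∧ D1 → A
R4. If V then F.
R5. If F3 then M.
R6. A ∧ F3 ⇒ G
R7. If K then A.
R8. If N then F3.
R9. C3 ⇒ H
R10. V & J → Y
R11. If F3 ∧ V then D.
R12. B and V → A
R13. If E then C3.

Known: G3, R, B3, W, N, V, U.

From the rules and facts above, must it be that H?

No

Forward chaining from the given facts derives: F, F3, D, M.
The only rule concluding H is R9, which needs C3; that is never established.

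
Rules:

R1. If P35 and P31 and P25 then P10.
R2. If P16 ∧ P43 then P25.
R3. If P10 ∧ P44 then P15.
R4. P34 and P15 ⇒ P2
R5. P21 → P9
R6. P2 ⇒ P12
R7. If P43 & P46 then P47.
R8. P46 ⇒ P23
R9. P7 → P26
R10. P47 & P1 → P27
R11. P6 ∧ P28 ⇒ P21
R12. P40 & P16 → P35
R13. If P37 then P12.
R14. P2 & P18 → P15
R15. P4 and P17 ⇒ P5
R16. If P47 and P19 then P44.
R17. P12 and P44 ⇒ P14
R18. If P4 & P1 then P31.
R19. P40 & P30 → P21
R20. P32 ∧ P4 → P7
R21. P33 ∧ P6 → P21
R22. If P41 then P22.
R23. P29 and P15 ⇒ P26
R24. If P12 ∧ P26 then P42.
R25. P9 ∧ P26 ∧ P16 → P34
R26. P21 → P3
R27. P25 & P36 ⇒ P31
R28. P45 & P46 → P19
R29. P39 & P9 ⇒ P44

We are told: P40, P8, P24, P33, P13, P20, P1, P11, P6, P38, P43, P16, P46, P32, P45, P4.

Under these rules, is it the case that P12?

Yes

P25  (by R2: P16, P43)
P47  (by R7: P43, P46)
P35  (by R12: P40, P16)
P31  (by R18: P4, P1)
P7  (by R20: P32, P4)
P21  (by R21: P33, P6)
P19  (by R28: P45, P46)
P10  (by R1: P35, P31, P25)
P9  (by R5: P21)
P26  (by R9: P7)
P44  (by R16: P47, P19)
P34  (by R25: P9, P26, P16)
P15  (by R3: P10, P44)
P2  (by R4: P34, P15)
P12  (by R6: P2)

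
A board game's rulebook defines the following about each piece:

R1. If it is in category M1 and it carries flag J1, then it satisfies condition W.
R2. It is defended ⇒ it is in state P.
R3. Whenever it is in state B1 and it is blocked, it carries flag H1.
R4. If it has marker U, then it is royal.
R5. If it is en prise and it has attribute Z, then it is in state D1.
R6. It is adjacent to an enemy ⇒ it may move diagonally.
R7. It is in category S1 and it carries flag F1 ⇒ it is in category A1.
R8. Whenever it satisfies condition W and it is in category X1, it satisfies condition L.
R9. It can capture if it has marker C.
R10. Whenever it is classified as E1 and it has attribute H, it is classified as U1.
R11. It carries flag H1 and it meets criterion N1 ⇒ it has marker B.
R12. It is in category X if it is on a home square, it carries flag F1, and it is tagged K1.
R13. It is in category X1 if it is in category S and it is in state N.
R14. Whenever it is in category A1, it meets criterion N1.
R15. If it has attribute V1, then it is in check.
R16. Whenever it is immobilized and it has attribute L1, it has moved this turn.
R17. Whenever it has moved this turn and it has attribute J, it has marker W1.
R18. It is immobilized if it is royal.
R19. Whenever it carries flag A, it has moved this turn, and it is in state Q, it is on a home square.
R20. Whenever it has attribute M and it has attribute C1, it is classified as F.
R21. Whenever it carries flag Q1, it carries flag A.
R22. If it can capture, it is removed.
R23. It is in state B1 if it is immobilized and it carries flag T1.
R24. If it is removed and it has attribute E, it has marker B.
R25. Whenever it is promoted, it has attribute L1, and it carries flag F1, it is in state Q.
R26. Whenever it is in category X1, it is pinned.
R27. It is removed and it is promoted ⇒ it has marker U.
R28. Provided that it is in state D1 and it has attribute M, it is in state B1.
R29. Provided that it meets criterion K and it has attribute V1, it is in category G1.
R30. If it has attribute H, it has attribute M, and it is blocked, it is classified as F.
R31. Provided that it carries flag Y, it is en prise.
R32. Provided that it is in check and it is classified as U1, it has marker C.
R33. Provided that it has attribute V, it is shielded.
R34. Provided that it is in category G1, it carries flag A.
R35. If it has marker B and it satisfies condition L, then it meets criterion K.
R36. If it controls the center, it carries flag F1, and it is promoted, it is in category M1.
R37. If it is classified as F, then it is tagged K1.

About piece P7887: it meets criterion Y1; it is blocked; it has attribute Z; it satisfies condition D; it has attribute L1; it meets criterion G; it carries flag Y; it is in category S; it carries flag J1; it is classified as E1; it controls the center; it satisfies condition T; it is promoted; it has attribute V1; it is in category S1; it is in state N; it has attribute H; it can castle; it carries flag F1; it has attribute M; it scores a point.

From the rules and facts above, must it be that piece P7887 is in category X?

By R7 (it is in category S1, it carries flag F1): it is in category A1.
By R10 (it is classified as E1, it has attribute H): it is classified as U1.
By R13 (it is in category S, it is in state N): it is in category X1.
By R14 (it is in category A1): it meets criterion N1.
By R15 (it has attribute V1): it is in check.
By R25 (it is promoted, it has attribute L1, it carries flag F1): it is in state Q.
By R30 (it has attribute H, it has attribute M, it is blocked): it is classified as F.
By R31 (it carries flag Y): it is en prise.
By R32 (it is in check, it is classified as U1): it has marker C.
By R36 (it controls the center, it carries flag F1, it is promoted): it is in category M1.
By R37 (it is classified as F): it is tagged K1.
By R1 (it is in category M1, it carries flag J1): it satisfies condition W.
By R5 (it is en prise, it has attribute Z): it is in state D1.
By R8 (it satisfies condition W, it is in category X1): it satisfies condition L.
By R9 (it has marker C): it can capture.
By R22 (it can capture): it is removed.
By R27 (it is removed, it is promoted): it has marker U.
By R28 (it is in state D1, it has attribute M): it is in state B1.
By R3 (it is in state B1, it is blocked): it carries flag H1.
By R4 (it has marker U): it is royal.
By R11 (it carries flag H1, it meets criterion N1): it has marker B.
By R18 (it is royal): it is immobilized.
By R35 (it has marker B, it satisfies condition L): it meets criterion K.
By R16 (it is immobilized, it has attribute L1): it has moved this turn.
By R29 (it meets criterion K, it has attribute V1): it is in category G1.
By R34 (it is in category G1): it carries flag A.
By R19 (it carries flag A, it has moved this turn, it is in state Q): it is on a home square.
By R12 (it is on a home square, it carries flag F1, it is tagged K1): it is in category X.

Yes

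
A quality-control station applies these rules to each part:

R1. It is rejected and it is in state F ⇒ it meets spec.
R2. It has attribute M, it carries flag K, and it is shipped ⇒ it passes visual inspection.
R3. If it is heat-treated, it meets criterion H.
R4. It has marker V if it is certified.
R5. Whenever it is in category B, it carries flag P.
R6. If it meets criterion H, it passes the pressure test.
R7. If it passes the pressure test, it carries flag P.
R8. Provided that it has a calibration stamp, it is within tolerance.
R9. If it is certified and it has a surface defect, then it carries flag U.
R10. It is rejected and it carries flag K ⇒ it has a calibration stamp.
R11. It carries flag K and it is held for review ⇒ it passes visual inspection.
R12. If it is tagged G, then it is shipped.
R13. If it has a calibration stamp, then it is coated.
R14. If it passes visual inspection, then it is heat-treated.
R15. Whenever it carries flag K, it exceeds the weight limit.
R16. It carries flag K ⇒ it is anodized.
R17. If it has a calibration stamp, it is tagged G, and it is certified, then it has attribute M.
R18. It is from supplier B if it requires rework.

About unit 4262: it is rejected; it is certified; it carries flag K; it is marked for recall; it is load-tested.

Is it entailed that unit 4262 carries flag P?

Forward chaining from the given facts derives: has marker V, has a calibration stamp, is coated, exceeds the weight limit, is anodized, is within tolerance.
Rules concluding "it carries flag P": R5 needs "it is in category B"; R7 needs "it passes the pressure test" — none of these are established.

No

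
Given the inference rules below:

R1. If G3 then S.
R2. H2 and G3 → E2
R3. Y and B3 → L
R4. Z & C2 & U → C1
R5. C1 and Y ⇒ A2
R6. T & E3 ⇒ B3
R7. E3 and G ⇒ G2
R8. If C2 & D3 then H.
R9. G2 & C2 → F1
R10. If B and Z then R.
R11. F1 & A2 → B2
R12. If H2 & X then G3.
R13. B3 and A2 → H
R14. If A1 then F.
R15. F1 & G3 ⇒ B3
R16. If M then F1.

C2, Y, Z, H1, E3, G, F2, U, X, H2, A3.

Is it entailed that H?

C1  (by R4: Z, C2, U)
A2  (by R5: C1, Y)
G2  (by R7: E3, G)
F1  (by R9: G2, C2)
G3  (by R12: H2, X)
B3  (by R15: F1, G3)
H  (by R13: B3, A2)

Yes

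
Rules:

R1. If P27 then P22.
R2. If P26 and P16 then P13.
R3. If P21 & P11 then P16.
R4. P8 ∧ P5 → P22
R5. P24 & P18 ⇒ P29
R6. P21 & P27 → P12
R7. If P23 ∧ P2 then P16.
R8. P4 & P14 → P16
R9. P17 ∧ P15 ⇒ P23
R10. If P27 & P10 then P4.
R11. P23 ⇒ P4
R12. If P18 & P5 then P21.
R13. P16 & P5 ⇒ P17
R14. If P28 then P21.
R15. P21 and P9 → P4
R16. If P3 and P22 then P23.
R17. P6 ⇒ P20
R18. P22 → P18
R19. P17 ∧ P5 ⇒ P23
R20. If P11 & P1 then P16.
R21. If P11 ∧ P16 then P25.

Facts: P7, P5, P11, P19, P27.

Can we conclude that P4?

Yes

P22  (by R1: P27)
P18  (by R18: P22)
P21  (by R12: P18, P5)
P16  (by R3: P21, P11)
P17  (by R13: P16, P5)
P23  (by R19: P17, P5)
P4  (by R11: P23)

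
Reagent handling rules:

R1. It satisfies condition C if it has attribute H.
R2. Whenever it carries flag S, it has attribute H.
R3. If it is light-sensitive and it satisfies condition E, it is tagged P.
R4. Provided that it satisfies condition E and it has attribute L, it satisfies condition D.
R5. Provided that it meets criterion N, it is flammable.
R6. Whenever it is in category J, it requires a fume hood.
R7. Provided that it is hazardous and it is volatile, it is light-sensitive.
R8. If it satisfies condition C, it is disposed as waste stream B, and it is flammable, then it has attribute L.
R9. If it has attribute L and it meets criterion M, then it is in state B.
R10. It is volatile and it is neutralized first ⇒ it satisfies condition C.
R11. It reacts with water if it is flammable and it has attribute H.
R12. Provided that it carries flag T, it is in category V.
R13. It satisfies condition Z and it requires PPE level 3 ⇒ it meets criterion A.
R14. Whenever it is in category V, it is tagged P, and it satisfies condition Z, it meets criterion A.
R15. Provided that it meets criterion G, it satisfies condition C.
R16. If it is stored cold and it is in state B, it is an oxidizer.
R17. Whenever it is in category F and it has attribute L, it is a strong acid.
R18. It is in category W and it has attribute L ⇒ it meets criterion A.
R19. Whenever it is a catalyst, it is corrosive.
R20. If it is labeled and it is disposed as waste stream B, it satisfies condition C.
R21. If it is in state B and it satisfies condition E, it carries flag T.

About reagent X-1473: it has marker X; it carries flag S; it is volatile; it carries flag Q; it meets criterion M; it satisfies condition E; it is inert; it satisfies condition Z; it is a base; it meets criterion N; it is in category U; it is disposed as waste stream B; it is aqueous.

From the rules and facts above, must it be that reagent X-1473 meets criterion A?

Forward chaining from the given facts derives: has attribute H, is flammable, reacts with water, satisfies condition C, has attribute L, is in state B, carries flag T, satisfies condition D, is in category V.
Rules concluding "it meets criterion A": R13 needs "it requires PPE level 3"; R14 needs "it is tagged P"; R18 needs "it is in category W" — none of these are established.

No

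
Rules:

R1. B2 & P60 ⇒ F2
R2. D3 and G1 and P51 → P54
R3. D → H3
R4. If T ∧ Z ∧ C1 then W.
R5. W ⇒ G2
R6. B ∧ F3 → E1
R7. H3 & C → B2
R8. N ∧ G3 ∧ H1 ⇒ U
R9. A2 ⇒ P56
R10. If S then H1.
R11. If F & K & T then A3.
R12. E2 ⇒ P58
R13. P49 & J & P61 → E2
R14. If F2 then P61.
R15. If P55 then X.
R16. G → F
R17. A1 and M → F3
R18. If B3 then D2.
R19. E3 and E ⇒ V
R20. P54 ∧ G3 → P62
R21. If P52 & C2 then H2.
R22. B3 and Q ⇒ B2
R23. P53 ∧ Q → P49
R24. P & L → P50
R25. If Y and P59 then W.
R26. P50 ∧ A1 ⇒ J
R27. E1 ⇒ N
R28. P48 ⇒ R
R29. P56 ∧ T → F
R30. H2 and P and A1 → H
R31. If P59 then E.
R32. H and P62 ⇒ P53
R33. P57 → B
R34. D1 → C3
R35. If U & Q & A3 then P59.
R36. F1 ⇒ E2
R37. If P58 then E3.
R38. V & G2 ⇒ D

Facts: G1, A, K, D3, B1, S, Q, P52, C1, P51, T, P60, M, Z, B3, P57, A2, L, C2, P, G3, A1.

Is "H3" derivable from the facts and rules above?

Yes

P54  (by R2: D3, G1, P51)
W  (by R4: T, Z, C1)
G2  (by R5: W)
P56  (by R9: A2)
H1  (by R10: S)
F3  (by R17: A1, M)
P62  (by R20: P54, G3)
H2  (by R21: P52, C2)
B2  (by R22: B3, Q)
P50  (by R24: P, L)
J  (by R26: P50, A1)
F  (by R29: P56, T)
H  (by R30: H2, P, A1)
P53  (by R32: H, P62)
B  (by R33: P57)
F2  (by R1: B2, P60)
E1  (by R6: B, F3)
A3  (by R11: F, K, T)
P61  (by R14: F2)
P49  (by R23: P53, Q)
N  (by R27: E1)
U  (by R8: N, G3, H1)
E2  (by R13: P49, J, P61)
P59  (by R35: U, Q, A3)
P58  (by R12: E2)
E  (by R31: P59)
E3  (by R37: P58)
V  (by R19: E3, E)
D  (by R38: V, G2)
H3  (by R3: D)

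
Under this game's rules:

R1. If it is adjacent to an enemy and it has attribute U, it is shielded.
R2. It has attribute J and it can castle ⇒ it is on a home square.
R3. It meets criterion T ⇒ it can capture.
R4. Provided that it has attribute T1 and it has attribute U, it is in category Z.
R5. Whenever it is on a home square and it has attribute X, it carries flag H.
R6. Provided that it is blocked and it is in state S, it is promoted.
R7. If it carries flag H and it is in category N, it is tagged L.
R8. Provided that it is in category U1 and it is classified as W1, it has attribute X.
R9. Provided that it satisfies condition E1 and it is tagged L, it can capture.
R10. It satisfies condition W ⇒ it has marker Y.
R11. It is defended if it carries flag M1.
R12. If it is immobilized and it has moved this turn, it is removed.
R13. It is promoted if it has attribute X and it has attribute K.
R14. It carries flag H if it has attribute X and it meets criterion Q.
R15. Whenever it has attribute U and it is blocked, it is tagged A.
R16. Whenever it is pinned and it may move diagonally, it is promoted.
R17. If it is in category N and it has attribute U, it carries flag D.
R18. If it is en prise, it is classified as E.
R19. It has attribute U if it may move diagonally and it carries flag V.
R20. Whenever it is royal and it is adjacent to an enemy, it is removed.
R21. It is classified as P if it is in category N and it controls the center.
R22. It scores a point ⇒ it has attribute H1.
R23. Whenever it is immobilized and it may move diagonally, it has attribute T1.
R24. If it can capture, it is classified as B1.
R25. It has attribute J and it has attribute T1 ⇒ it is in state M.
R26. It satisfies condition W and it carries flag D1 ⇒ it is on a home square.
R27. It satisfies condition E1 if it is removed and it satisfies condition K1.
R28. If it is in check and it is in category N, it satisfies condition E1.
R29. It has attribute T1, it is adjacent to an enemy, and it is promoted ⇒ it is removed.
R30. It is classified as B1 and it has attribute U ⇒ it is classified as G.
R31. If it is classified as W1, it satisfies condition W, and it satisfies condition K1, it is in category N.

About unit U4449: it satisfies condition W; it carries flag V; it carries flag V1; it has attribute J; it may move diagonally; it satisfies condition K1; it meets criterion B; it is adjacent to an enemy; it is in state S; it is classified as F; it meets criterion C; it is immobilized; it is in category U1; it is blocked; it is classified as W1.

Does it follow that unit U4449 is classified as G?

Forward chaining from the given facts derives: is promoted, has attribute X, has marker Y, has attribute U, has attribute T1, is in state M, is removed, is in category N, is shielded, is in category Z, is tagged A, carries flag D, satisfies condition E1.
The only rule concluding "it is classified as G" is R30, which needs "it is classified as B1"; that is never established.

No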